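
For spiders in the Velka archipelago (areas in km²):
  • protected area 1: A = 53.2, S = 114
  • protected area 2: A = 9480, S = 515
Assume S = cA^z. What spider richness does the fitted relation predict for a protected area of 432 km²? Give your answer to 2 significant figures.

210

z = ln(515/114) / ln(9480/53.2) = 1.5080 / 5.1829 = 0.2910
c = 114 / 53.2^0.2910 = 114 / 3.178 = 35.87
S₃ = 35.87 × 432^0.2910 = 35.87 × 5.845 ≈ 209.7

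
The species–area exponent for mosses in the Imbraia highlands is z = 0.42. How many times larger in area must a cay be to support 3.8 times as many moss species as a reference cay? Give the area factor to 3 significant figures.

(A₂/A₁)^0.42 = 3.8, so A₂/A₁ = 3.8^(1/0.42) = 3.8^2.381
ln(A₂/A₁) = ln 3.8 / 0.42 = 1.3350 / 0.42 = 3.1786
A₂/A₁ = e^3.1786 ≈ 24.01

24.0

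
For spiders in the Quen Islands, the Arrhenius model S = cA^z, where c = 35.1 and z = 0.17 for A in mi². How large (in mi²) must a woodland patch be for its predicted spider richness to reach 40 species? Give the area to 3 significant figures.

40 = 35.1 × A^0.17  ⇒  A^0.17 = 40/35.1 = 1.14
ln A = ln(1.14) / 0.17 = 0.1307 / 0.17 = 0.7687
A = e^0.7687 ≈ 2.157 mi²

2.16 mi²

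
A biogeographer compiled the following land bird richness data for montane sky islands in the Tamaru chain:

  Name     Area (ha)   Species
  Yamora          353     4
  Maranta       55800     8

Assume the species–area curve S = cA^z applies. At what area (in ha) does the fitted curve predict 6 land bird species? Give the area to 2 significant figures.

z = ln(8/4) / ln(55800/353) = 0.6931 / 5.0631 = 0.1369
c = 4 / 353^0.1369 = 4 / 2.233 = 1.792
A = (6/1.792)^(1/0.1369) ⇒ ln A = ln(3.349)/0.1369 = 8.8282
A = e^8.8282 ≈ 6824 ha

6800 ha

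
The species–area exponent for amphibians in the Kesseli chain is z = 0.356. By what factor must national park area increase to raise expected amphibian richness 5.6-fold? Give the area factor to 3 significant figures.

(A₂/A₁)^0.356 = 5.6, so A₂/A₁ = 5.6^(1/0.356) = 5.6^2.809
ln(A₂/A₁) = ln 5.6 / 0.356 = 1.7228 / 0.356 = 4.8392
A₂/A₁ = e^4.8392 ≈ 126.4

126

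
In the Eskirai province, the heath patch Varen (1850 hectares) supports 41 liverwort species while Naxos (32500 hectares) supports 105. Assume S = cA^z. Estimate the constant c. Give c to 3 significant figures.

z = ln(S₂/S₁) / ln(A₂/A₁) = ln(105/41) / ln(32500/1850) = 0.9404 / 2.8661 = 0.3281
c = S₁ / A₁^z = 41 / 1850^0.3281 = 41 / 11.8 = 3.474

3.47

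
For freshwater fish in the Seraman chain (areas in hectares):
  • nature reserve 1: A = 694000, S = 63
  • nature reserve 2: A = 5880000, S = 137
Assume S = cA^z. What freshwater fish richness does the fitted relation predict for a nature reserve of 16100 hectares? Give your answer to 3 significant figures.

16.0

z = ln(137/63) / ln(5880000/694000) = 0.7768 / 2.1368 = 0.3635
c = 63 / 694000^0.3635 = 63 / 132.9 = 0.4739
S₃ = 0.4739 × 16100^0.3635 = 0.4739 × 33.84 ≈ 16.04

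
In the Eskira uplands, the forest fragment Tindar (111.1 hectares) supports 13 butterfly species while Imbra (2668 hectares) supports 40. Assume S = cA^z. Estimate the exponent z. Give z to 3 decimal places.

0.354

Taking logs: ln S = ln c + z ln A, so z = (ln S₂ − ln S₁)/(ln A₂ − ln A₁).
z = ln(40/13) / ln(2668/111.1) = ln(3.077) / ln(24.01) = 1.1239 / 3.1787 = 0.3536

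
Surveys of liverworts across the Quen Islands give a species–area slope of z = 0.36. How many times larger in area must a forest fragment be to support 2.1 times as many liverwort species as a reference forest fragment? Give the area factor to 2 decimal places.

(A₂/A₁)^0.36 = 2.1, so A₂/A₁ = 2.1^(1/0.36) = 2.1^2.778
ln(A₂/A₁) = ln 2.1 / 0.36 = 0.7419 / 0.36 = 2.0609
A₂/A₁ = e^2.0609 ≈ 7.853

7.85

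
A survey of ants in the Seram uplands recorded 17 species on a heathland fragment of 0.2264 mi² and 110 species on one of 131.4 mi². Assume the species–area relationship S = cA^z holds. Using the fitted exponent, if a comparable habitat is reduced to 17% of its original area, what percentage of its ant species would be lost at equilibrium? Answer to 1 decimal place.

z = ln(110/17) / ln(131.4/0.2264) = 1.8673 / 6.3637 = 0.2934
S_new/S_old = (A_new/A_old)^z = 0.17^0.2934 = exp(0.2934 × -1.7720) = 0.5946
Fraction lost = 1 − 0.5946 = 0.4054

40.5%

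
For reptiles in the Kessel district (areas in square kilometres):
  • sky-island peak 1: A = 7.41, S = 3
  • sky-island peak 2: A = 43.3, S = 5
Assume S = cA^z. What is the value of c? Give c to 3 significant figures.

1.68

z = ln(S₂/S₁) / ln(A₂/A₁) = ln(5/3) / ln(43.3/7.41) = 0.5108 / 1.7653 = 0.2894
c = S₁ / A₁^z = 3 / 7.41^0.2894 = 3 / 1.785 = 1.68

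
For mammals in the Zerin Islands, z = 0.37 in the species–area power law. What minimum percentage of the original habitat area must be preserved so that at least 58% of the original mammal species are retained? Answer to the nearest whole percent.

Need (A_new/A_old)^0.37 = 0.58, so A_new/A_old = 0.58^(1/0.37) = 0.58^2.703
ln(A_new/A_old) = ln 0.58 / 0.37 = -0.5447 / 0.37 = -1.4722
A_new/A_old = e^-1.4722 ≈ 0.2294

23%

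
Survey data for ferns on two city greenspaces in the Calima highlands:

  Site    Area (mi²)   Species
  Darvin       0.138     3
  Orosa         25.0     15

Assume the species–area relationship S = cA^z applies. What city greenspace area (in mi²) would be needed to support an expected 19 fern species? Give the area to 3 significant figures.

z = ln(15/3) / ln(25/0.138) = 1.6094 / 5.1994 = 0.3095
c = 3 / 0.138^0.3095 = 3 / 0.5417 = 5.538
A = (19/5.538)^(1/0.3095) ⇒ ln A = ln(3.431)/0.3095 = 3.9825
A = e^3.9825 ≈ 53.65 mi²

53.7 mi²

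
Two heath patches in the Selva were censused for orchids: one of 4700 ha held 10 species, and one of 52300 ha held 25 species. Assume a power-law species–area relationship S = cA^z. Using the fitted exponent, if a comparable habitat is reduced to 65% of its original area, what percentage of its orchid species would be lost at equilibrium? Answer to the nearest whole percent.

z = ln(25/10) / ln(52300/4700) = 0.9163 / 2.4094 = 0.3803
S_new/S_old = (A_new/A_old)^z = 0.65^0.3803 = exp(0.3803 × -0.4308) = 0.8489
Fraction lost = 1 − 0.8489 = 0.1511

15%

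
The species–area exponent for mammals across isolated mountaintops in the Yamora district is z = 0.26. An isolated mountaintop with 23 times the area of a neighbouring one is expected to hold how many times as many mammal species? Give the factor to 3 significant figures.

S₂/S₁ = (A₂/A₁)^z = 23^0.26
ln(S₂/S₁) = 0.26 × ln 23 = 0.26 × 3.1355 = 0.8152
S₂/S₁ = e^0.8152 ≈ 2.26

2.26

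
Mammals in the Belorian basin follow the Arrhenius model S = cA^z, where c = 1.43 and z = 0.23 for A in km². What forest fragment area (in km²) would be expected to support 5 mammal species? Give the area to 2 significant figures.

5 = 1.43 × A^0.23  ⇒  A^0.23 = 5/1.43 = 3.497
ln A = ln(3.497) / 0.23 = 1.2518 / 0.23 = 5.4424
A = e^5.4424 ≈ 231 km²

230 km²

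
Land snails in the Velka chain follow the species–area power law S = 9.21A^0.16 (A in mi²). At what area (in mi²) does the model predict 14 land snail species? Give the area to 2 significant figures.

14 mi²

14 = 9.21 × A^0.16  ⇒  A^0.16 = 14/9.21 = 1.52
ln A = ln(1.52) / 0.16 = 0.4188 / 0.16 = 2.6173
A = e^2.6173 ≈ 13.7 mi²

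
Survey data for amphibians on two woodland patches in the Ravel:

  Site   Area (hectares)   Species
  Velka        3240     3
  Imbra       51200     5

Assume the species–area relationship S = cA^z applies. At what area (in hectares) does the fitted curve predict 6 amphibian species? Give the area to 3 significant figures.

137000 hectares

z = ln(5/3) / ln(51200/3240) = 0.5108 / 2.7602 = 0.1851
c = 3 / 3240^0.1851 = 3 / 4.464 = 0.6721
A = (6/0.6721)^(1/0.1851) ⇒ ln A = ln(8.927)/0.1851 = 11.8286
A = e^11.8286 ≈ 137124 hectares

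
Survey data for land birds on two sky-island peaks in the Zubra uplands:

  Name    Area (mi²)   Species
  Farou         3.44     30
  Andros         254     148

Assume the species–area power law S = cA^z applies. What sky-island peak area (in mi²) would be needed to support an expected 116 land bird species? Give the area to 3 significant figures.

z = ln(148/30) / ln(254/3.44) = 1.5960 / 4.3019 = 0.3710
c = 30 / 3.44^0.3710 = 30 / 1.581 = 18.97
A = (116/18.97)^(1/0.3710) ⇒ ln A = ln(6.115)/0.3710 = 4.8807
A = e^4.8807 ≈ 131.7 mi²

132 mi²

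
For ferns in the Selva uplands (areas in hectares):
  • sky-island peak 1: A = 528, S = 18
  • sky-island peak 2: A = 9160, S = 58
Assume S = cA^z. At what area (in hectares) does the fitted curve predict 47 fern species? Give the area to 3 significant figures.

5480 hectares

z = ln(58/18) / ln(9160/528) = 1.1701 / 2.8535 = 0.4100
c = 18 / 528^0.4100 = 18 / 13.07 = 1.377
A = (47/1.377)^(1/0.4100) ⇒ ln A = ln(34.14)/0.4100 = 8.6097
A = e^8.6097 ≈ 5485 hectares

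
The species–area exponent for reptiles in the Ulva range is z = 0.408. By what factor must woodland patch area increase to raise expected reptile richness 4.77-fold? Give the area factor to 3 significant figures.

46.0

(A₂/A₁)^0.408 = 4.77, so A₂/A₁ = 4.77^(1/0.408) = 4.77^2.451
ln(A₂/A₁) = ln 4.77 / 0.408 = 1.5623 / 0.408 = 3.8293
A₂/A₁ = e^3.8293 ≈ 46.03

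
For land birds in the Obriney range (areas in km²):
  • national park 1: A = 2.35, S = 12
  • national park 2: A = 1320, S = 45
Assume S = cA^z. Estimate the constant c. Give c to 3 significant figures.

10.0

z = ln(S₂/S₁) / ln(A₂/A₁) = ln(45/12) / ln(1320/2.35) = 1.3218 / 6.3310 = 0.2088
c = S₁ / A₁^z = 12 / 2.35^0.2088 = 12 / 1.195 = 10.04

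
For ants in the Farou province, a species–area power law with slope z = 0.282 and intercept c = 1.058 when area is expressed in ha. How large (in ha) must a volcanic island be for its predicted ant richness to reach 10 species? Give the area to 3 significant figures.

10 = 1.058 × A^0.282  ⇒  A^0.282 = 10/1.058 = 9.452
ln A = ln(9.452) / 0.282 = 2.2462 / 0.282 = 7.9653
A = e^7.9653 ≈ 2879 ha

2880 ha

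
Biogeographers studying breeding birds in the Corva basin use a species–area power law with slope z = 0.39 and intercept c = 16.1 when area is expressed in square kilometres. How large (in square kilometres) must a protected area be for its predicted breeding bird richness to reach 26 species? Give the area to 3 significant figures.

3.42 square kilometres

26 = 16.1 × A^0.39  ⇒  A^0.39 = 26/16.1 = 1.615
ln A = ln(1.615) / 0.39 = 0.4793 / 0.39 = 1.2289
A = e^1.2289 ≈ 3.418 square kilometres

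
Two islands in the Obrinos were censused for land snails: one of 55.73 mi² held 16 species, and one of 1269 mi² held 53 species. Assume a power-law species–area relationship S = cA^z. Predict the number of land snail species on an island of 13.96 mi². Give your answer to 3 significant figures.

z = ln(53/16) / ln(1269/55.73) = 1.1977 / 3.1255 = 0.3832
c = 16 / 55.73^0.3832 = 16 / 4.668 = 3.428
S₃ = 3.428 × 13.96^0.3832 = 3.428 × 2.746 ≈ 9.413

9.41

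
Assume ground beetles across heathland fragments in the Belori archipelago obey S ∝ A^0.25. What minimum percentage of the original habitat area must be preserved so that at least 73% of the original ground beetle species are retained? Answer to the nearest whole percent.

Need (A_new/A_old)^0.25 = 0.73, so A_new/A_old = 0.73^(1/0.25) = 0.73^4
ln(A_new/A_old) = ln 0.73 / 0.25 = -0.3147 / 0.25 = -1.2588
A_new/A_old = e^-1.2588 ≈ 0.284

28%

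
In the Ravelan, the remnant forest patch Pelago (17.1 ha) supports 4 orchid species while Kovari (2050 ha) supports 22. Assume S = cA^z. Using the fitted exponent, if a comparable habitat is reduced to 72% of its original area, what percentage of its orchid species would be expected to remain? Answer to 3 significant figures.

89.0%

z = ln(22/4) / ln(2050/17.1) = 1.7047 / 4.7865 = 0.3562
S_new/S_old = (A_new/A_old)^z = 0.72^0.3562 = exp(0.3562 × -0.3285) = 0.8896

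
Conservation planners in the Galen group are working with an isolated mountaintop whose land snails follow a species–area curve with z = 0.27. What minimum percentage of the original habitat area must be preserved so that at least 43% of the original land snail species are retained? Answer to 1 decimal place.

Need (A_new/A_old)^0.27 = 0.43, so A_new/A_old = 0.43^(1/0.27) = 0.43^3.704
ln(A_new/A_old) = ln 0.43 / 0.27 = -0.8440 / 0.27 = -3.1258
A_new/A_old = e^-3.1258 ≈ 0.0439

4.4%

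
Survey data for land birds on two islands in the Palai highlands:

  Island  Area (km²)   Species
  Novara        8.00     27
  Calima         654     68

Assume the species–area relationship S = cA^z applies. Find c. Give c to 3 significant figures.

17.5

z = ln(S₂/S₁) / ln(A₂/A₁) = ln(68/27) / ln(654/8) = 0.9237 / 4.4037 = 0.2098
c = S₁ / A₁^z = 27 / 8^0.2098 = 27 / 1.547 = 17.46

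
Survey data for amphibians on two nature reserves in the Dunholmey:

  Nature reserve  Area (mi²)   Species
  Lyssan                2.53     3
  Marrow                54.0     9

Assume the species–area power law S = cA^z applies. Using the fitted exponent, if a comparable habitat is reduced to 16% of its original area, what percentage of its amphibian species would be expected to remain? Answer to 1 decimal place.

51.8%

z = ln(9/3) / ln(54/2.53) = 1.0986 / 3.0608 = 0.3589
S_new/S_old = (A_new/A_old)^z = 0.16^0.3589 = exp(0.3589 × -1.8326) = 0.518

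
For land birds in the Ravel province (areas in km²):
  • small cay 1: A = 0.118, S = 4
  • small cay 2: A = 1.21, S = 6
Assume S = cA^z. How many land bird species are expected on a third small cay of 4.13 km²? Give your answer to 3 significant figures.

z = ln(6/4) / ln(1.21/0.118) = 0.4055 / 2.3277 = 0.1742
c = 4 / 0.118^0.1742 = 4 / 0.6892 = 5.804
S₃ = 5.804 × 4.13^0.1742 = 5.804 × 1.28 ≈ 7.431

7.43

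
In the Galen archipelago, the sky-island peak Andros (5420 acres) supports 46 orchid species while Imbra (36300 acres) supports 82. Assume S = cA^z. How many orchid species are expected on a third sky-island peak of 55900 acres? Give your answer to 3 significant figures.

z = ln(82/46) / ln(36300/5420) = 0.5781 / 1.9017 = 0.3040
c = 46 / 5420^0.3040 = 46 / 13.65 = 3.371
S₃ = 3.371 × 55900^0.3040 = 3.371 × 27.74 ≈ 93.5

93.5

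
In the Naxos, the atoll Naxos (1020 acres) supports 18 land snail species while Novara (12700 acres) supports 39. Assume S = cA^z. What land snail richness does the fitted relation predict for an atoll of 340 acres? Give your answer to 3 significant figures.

12.9

z = ln(39/18) / ln(12700/1020) = 0.7732 / 2.5218 = 0.3066
c = 18 / 1020^0.3066 = 18 / 8.365 = 2.152
S₃ = 2.152 × 340^0.3066 = 2.152 × 5.973 ≈ 12.85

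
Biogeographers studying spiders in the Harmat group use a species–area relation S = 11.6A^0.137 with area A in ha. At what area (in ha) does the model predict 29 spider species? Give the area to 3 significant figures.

29 = 11.6 × A^0.137  ⇒  A^0.137 = 29/11.6 = 2.5
ln A = ln(2.5) / 0.137 = 0.9163 / 0.137 = 6.6883
A = e^6.6883 ≈ 802.9 ha

803 ha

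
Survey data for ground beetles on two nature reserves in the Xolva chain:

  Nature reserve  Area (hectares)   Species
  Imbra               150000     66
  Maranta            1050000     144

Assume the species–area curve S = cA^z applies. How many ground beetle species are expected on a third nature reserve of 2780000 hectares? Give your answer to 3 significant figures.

213

z = ln(144/66) / ln(1050000/150000) = 0.7802 / 1.9459 = 0.4009
c = 66 / 150000^0.4009 = 66 / 118.9 = 0.5551
S₃ = 0.5551 × 2780000^0.4009 = 0.5551 × 383.3 ≈ 212.8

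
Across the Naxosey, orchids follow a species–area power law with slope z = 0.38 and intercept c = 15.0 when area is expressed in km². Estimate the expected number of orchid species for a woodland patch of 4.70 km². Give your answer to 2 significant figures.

27

S = 15 × 4.7^0.38
ln S = ln 15 + 0.38 × ln 4.7 = 2.7081 + 0.38 × 1.5476 = 3.2961
S = e^3.2961 ≈ 27.01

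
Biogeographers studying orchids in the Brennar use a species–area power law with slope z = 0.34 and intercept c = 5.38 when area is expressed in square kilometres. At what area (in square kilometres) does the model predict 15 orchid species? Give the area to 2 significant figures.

20 square kilometres

15 = 5.38 × A^0.34  ⇒  A^0.34 = 15/5.38 = 2.788
ln A = ln(2.788) / 0.34 = 1.0254 / 0.34 = 3.0158
A = e^3.0158 ≈ 20.4 square kilometres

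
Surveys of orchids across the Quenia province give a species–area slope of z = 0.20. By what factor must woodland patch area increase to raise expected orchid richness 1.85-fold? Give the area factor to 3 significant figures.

(A₂/A₁)^0.2 = 1.85, so A₂/A₁ = 1.85^(1/0.2) = 1.85^5
ln(A₂/A₁) = ln 1.85 / 0.2 = 0.6152 / 0.2 = 3.0759
A₂/A₁ = e^3.0759 ≈ 21.67

21.7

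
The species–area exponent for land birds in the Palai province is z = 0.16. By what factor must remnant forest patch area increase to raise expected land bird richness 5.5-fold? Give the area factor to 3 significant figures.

(A₂/A₁)^0.16 = 5.5, so A₂/A₁ = 5.5^(1/0.16) = 5.5^6.25
ln(A₂/A₁) = ln 5.5 / 0.16 = 1.7047 / 0.16 = 10.6547
A₂/A₁ = e^10.6547 ≈ 42390

42400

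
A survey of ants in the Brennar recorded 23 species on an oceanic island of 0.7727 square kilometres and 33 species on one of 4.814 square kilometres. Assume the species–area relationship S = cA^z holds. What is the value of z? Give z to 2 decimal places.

Taking logs: ln S = ln c + z ln A, so z = (ln S₂ − ln S₁)/(ln A₂ − ln A₁).
z = ln(33/23) / ln(4.814/0.7727) = ln(1.435) / ln(6.23) = 0.3610 / 1.8294 = 0.1973

0.20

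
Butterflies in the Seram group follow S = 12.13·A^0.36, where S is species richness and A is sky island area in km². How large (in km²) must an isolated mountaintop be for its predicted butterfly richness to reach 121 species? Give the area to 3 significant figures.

121 = 12.13 × A^0.36  ⇒  A^0.36 = 121/12.13 = 9.975
ln A = ln(9.975) / 0.36 = 2.3001 / 0.36 = 6.3892
A = e^6.3892 ≈ 595.4 km²

595 km²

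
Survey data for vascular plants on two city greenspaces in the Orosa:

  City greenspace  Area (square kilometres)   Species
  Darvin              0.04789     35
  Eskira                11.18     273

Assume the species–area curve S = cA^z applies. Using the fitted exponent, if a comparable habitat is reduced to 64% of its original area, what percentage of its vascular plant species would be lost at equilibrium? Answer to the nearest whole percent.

z = ln(273/35) / ln(11.18/0.04789) = 2.0541 / 5.4530 = 0.3767
S_new/S_old = (A_new/A_old)^z = 0.64^0.3767 = exp(0.3767 × -0.4463) = 0.8453
Fraction lost = 1 − 0.8453 = 0.1547

15%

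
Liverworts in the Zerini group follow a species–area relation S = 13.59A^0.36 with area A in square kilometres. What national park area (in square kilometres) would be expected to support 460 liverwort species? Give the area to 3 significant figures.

460 = 13.59 × A^0.36  ⇒  A^0.36 = 460/13.59 = 33.85
ln A = ln(33.85) / 0.36 = 3.5219 / 0.36 = 9.7830
A = e^9.7830 ≈ 17730 square kilometres

17700 square kilometres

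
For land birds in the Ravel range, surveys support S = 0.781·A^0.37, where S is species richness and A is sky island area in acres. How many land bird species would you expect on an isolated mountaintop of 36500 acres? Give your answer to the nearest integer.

S = 0.781 × 36500^0.37 = 0.781 × 48.76 ≈ 38.08

38 species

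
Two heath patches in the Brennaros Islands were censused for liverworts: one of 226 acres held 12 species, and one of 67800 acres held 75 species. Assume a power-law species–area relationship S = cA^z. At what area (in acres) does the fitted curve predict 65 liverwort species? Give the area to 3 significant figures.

z = ln(75/12) / ln(67800/226) = 1.8326 / 5.7038 = 0.3213
c = 12 / 226^0.3213 = 12 / 5.706 = 2.103
A = (65/2.103)^(1/0.3213) ⇒ ln A = ln(30.91)/0.3213 = 10.6789
A = e^10.6789 ≈ 43431 acres

43400 acres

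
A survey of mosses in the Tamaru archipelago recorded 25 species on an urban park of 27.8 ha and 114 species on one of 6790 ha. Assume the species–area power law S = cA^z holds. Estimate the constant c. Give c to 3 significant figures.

z = ln(S₂/S₁) / ln(A₂/A₁) = ln(114/25) / ln(6790/27.8) = 1.5173 / 5.4982 = 0.2760
c = S₁ / A₁^z = 25 / 27.8^0.2760 = 25 / 2.503 = 9.987

9.99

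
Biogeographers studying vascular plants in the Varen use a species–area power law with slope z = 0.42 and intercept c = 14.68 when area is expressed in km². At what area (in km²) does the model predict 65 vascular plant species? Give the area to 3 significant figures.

34.6 km²

65 = 14.68 × A^0.42  ⇒  A^0.42 = 65/14.68 = 4.428
ln A = ln(4.428) / 0.42 = 1.4879 / 0.42 = 3.5426
A = e^3.5426 ≈ 34.56 km²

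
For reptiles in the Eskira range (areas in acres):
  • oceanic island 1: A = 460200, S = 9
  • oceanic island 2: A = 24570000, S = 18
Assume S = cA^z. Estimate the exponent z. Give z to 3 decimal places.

0.174

Taking logs: ln S = ln c + z ln A, so z = (ln S₂ − ln S₁)/(ln A₂ − ln A₁).
z = ln(18/9) / ln(24570000/460200) = ln(2) / ln(53.39) = 0.6931 / 3.9776 = 0.1743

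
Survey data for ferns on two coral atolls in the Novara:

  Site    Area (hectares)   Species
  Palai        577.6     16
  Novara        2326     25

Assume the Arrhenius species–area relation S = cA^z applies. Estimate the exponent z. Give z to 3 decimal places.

Taking logs: ln S = ln c + z ln A, so z = (ln S₂ − ln S₁)/(ln A₂ − ln A₁).
z = ln(25/16) / ln(2326/577.6) = ln(1.562) / ln(4.027) = 0.4463 / 1.3930 = 0.3204

0.320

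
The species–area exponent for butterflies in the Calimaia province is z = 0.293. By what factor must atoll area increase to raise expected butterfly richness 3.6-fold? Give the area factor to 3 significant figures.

79.2

(A₂/A₁)^0.293 = 3.6, so A₂/A₁ = 3.6^(1/0.293) = 3.6^3.413
ln(A₂/A₁) = ln 3.6 / 0.293 = 1.2809 / 0.293 = 4.3718
A₂/A₁ = e^4.3718 ≈ 79.19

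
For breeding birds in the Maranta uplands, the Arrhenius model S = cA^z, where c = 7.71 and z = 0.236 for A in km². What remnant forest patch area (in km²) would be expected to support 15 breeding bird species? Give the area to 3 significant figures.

15 = 7.71 × A^0.236  ⇒  A^0.236 = 15/7.71 = 1.946
ln A = ln(1.946) / 0.236 = 0.6655 / 0.236 = 2.8201
A = e^2.8201 ≈ 16.78 km²

16.8 km²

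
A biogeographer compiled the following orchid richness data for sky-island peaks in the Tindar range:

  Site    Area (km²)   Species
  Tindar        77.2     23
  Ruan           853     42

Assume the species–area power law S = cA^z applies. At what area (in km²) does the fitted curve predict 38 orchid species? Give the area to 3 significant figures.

z = ln(42/23) / ln(853/77.2) = 0.6022 / 2.4024 = 0.2507
c = 23 / 77.2^0.2507 = 23 / 2.973 = 7.737
A = (38/7.737)^(1/0.2507) ⇒ ln A = ln(4.911)/0.2507 = 6.3495
A = e^6.3495 ≈ 572.2 km²

572 km²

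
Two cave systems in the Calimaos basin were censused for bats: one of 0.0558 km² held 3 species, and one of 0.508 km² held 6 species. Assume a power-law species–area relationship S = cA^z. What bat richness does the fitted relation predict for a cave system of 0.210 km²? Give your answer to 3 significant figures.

z = ln(6/3) / ln(0.508/0.0558) = 0.6931 / 2.2087 = 0.3138
c = 3 / 0.0558^0.3138 = 3 / 0.4043 = 7.421
S₃ = 7.421 × 0.21^0.3138 = 7.421 × 0.6128 ≈ 4.547

4.55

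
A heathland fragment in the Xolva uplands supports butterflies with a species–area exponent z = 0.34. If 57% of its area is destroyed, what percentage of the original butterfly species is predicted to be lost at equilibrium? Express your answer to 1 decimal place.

24.9%

S_new/S_old = (A_new/A_old)^z = 0.43^0.34
= exp(0.34 × ln 0.43) = exp(0.34 × -0.8440) = exp(-0.2869) ≈ 0.7505
Fraction lost = 1 − 0.7505 = 0.2495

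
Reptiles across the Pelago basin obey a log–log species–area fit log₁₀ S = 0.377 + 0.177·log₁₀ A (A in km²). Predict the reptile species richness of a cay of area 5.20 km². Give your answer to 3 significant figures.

S = 2.382 × 5.2^0.177 = 2.382 × 1.339 ≈ 3.19

3.19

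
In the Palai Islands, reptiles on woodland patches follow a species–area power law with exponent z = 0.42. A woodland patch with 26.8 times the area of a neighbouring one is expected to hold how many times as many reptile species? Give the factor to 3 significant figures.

S₂/S₁ = (A₂/A₁)^z = 26.8^0.42
ln(S₂/S₁) = 0.42 × ln 26.8 = 0.42 × 3.2884 = 1.3811
S₂/S₁ = e^1.3811 ≈ 3.979

3.98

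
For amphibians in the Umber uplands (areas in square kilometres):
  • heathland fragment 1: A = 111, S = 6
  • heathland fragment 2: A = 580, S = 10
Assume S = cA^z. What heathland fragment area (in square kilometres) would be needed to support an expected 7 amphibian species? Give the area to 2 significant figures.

z = ln(10/6) / ln(580/111) = 0.5108 / 1.6535 = 0.3089
c = 6 / 111^0.3089 = 6 / 4.284 = 1.4
A = (7/1.4)^(1/0.3089) ⇒ ln A = ln(4.998)/0.3089 = 5.2085
A = e^5.2085 ≈ 182.8 square kilometres

180 square kilometres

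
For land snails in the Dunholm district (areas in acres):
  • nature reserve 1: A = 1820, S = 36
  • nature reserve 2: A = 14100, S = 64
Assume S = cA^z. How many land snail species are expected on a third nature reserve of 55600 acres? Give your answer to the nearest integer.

z = ln(64/36) / ln(14100/1820) = 0.5754 / 2.0473 = 0.2810
c = 36 / 1820^0.2810 = 36 / 8.245 = 4.366
S₃ = 4.366 × 55600^0.2810 = 4.366 × 21.55 ≈ 94.11

94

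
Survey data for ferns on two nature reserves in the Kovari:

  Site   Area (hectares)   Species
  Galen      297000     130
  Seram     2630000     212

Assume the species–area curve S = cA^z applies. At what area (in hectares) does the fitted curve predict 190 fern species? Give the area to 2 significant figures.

z = ln(212/130) / ln(2630000/297000) = 0.4891 / 2.1810 = 0.2242
c = 130 / 297000^0.2242 = 130 / 16.87 = 7.705
A = (190/7.705)^(1/0.2242) ⇒ ln A = ln(24.66)/0.2242 = 14.2939
A = e^14.2939 ≈ 1613448 hectares

1600000 hectares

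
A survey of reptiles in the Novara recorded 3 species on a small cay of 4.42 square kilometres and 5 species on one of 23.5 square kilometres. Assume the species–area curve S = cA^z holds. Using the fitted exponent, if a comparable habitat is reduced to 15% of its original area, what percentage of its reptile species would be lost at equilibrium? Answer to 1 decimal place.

44.0%

z = ln(5/3) / ln(23.5/4.42) = 0.5108 / 1.6709 = 0.3057
S_new/S_old = (A_new/A_old)^z = 0.15^0.3057 = exp(0.3057 × -1.8971) = 0.5599
Fraction lost = 1 − 0.5599 = 0.4401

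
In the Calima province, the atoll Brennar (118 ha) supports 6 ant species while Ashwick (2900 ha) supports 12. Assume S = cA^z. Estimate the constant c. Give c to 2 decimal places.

2.14

z = ln(S₂/S₁) / ln(A₂/A₁) = ln(12/6) / ln(2900/118) = 0.6931 / 3.2018 = 0.2165
c = S₁ / A₁^z = 6 / 118^0.2165 = 6 / 2.809 = 2.136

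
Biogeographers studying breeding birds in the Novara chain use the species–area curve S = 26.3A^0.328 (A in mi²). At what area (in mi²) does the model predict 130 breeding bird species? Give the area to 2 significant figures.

130 mi²

130 = 26.3 × A^0.328  ⇒  A^0.328 = 130/26.3 = 4.943
ln A = ln(4.943) / 0.328 = 1.5980 / 0.328 = 4.8718
A = e^4.8718 ≈ 130.6 mi²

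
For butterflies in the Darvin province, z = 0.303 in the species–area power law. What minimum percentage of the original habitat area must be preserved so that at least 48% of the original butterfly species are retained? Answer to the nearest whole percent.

9%

Need (A_new/A_old)^0.303 = 0.48, so A_new/A_old = 0.48^(1/0.303) = 0.48^3.3
ln(A_new/A_old) = ln 0.48 / 0.303 = -0.7340 / 0.303 = -2.4223
A_new/A_old = e^-2.4223 ≈ 0.08871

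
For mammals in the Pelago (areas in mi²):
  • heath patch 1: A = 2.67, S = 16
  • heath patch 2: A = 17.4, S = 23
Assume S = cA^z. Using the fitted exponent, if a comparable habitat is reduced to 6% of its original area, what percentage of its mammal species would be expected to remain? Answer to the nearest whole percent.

z = ln(23/16) / ln(17.4/2.67) = 0.3629 / 1.8744 = 0.1936
S_new/S_old = (A_new/A_old)^z = 0.06^0.1936 = exp(0.1936 × -2.8134) = 0.58

58%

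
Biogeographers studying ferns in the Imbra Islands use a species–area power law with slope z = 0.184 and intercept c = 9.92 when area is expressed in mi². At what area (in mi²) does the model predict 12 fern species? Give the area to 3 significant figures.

12 = 9.92 × A^0.184  ⇒  A^0.184 = 12/9.92 = 1.21
ln A = ln(1.21) / 0.184 = 0.1904 / 0.184 = 1.0345
A = e^1.0345 ≈ 2.814 mi²

2.81 mi²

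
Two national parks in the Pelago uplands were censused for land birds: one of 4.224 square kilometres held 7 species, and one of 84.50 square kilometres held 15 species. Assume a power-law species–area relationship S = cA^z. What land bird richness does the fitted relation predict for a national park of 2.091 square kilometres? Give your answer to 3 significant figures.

5.85

z = ln(15/7) / ln(84.5/4.224) = 0.7621 / 2.9960 = 0.2544
c = 7 / 4.224^0.2544 = 7 / 1.443 = 4.852
S₃ = 4.852 × 2.091^0.2544 = 4.852 × 1.206 ≈ 5.853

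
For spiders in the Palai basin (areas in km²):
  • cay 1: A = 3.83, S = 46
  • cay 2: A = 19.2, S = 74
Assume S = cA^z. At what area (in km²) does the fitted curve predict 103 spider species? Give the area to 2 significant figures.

59 km²

z = ln(74/46) / ln(19.2/3.83) = 0.4754 / 1.6120 = 0.2949
c = 46 / 3.83^0.2949 = 46 / 1.486 = 30.96
A = (103/30.96)^(1/0.2949) ⇒ ln A = ln(3.327)/0.2949 = 4.0761
A = e^4.0761 ≈ 58.92 km²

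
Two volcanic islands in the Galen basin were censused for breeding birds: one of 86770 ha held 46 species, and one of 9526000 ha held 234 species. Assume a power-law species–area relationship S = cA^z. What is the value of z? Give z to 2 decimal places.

Taking logs: ln S = ln c + z ln A, so z = (ln S₂ − ln S₁)/(ln A₂ − ln A₁).
z = ln(234/46) / ln(9526000/86770) = ln(5.087) / ln(109.8) = 1.6267 / 4.6985 = 0.3462

0.35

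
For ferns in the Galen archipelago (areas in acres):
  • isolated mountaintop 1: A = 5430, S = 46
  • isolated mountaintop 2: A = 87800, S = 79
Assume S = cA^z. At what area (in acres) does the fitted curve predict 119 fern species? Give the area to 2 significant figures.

720000 acres

z = ln(79/46) / ln(87800/5430) = 0.5408 / 2.7831 = 0.1943
c = 46 / 5430^0.1943 = 46 / 5.318 = 8.65
A = (119/8.65)^(1/0.1943) ⇒ ln A = ln(13.76)/0.1943 = 13.4911
A = e^13.4911 ≈ 722959 acres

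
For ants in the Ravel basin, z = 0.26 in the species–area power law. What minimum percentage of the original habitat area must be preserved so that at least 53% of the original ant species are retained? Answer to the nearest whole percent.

Need (A_new/A_old)^0.26 = 0.53, so A_new/A_old = 0.53^(1/0.26) = 0.53^3.846
ln(A_new/A_old) = ln 0.53 / 0.26 = -0.6349 / 0.26 = -2.4418
A_new/A_old = e^-2.4418 ≈ 0.087

9%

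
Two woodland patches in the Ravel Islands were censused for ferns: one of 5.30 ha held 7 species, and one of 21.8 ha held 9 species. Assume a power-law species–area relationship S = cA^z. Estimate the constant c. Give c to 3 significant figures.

5.20

z = ln(S₂/S₁) / ln(A₂/A₁) = ln(9/7) / ln(21.8/5.3) = 0.2513 / 1.4142 = 0.1777
c = S₁ / A₁^z = 7 / 5.3^0.1777 = 7 / 1.345 = 5.205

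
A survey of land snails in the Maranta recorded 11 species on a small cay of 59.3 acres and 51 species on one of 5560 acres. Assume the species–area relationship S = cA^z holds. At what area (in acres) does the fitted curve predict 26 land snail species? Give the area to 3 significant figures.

757 acres

z = ln(51/11) / ln(5560/59.3) = 1.5339 / 4.5407 = 0.3378
c = 11 / 59.3^0.3378 = 11 / 3.972 = 2.77
A = (26/2.77)^(1/0.3378) ⇒ ln A = ln(9.387)/0.3378 = 6.6290
A = e^6.6290 ≈ 756.7 acres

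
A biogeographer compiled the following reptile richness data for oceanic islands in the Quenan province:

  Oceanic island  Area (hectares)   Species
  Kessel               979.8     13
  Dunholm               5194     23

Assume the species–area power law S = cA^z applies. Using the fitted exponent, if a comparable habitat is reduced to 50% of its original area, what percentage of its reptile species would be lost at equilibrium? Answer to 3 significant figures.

21.1%

z = ln(23/13) / ln(5194/979.8) = 0.5705 / 1.6679 = 0.3421
S_new/S_old = (A_new/A_old)^z = 0.5^0.3421 = exp(0.3421 × -0.6931) = 0.7889
Fraction lost = 1 − 0.7889 = 0.2111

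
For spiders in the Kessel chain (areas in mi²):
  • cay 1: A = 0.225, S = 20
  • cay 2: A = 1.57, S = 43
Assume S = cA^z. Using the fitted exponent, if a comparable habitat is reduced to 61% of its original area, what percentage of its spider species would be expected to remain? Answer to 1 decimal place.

82.3%

z = ln(43/20) / ln(1.57/0.225) = 0.7655 / 1.9427 = 0.3940
S_new/S_old = (A_new/A_old)^z = 0.61^0.3940 = exp(0.3940 × -0.4943) = 0.823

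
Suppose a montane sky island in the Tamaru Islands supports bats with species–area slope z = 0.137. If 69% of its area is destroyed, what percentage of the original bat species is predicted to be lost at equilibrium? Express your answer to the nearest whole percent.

15%

S_new/S_old = (A_new/A_old)^z = 0.31^0.137
= exp(0.137 × ln 0.31) = exp(0.137 × -1.1712) = exp(-0.1605) ≈ 0.8518
Fraction lost = 1 − 0.8518 = 0.1482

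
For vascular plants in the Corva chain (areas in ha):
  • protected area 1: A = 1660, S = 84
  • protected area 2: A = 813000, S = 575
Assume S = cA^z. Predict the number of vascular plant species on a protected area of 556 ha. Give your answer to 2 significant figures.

60

z = ln(575/84) / ln(813000/1660) = 1.9236 / 6.1939 = 0.3106
c = 84 / 1660^0.3106 = 84 / 10 = 8.4
S₃ = 8.4 × 556^0.3106 = 8.4 × 7.12 ≈ 59.81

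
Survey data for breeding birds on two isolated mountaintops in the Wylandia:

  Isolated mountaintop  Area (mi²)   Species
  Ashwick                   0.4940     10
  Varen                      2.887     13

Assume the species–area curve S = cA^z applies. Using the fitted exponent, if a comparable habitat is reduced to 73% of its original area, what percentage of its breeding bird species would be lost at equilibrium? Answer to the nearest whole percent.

5%

z = ln(13/10) / ln(2.887/0.494) = 0.2624 / 1.7654 = 0.1486
S_new/S_old = (A_new/A_old)^z = 0.73^0.1486 = exp(0.1486 × -0.3147) = 0.9543
Fraction lost = 1 − 0.9543 = 0.04569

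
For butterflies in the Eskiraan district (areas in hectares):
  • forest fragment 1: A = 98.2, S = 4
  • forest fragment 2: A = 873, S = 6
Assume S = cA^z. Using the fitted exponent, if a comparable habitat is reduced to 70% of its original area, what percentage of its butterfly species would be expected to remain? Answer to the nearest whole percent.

z = ln(6/4) / ln(873/98.2) = 0.4055 / 2.1849 = 0.1856
S_new/S_old = (A_new/A_old)^z = 0.7^0.1856 = exp(0.1856 × -0.3567) = 0.936

94%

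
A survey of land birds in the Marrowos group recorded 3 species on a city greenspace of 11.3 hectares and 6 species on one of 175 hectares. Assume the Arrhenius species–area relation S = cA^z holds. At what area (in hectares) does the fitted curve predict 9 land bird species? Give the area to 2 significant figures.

z = ln(6/3) / ln(175/11.3) = 0.6931 / 2.7400 = 0.2530
c = 3 / 11.3^0.2530 = 3 / 1.847 = 1.624
A = (9/1.624)^(1/0.2530) ⇒ ln A = ln(5.54)/0.2530 = 6.7676
A = e^6.7676 ≈ 869.2 hectares

870 hectares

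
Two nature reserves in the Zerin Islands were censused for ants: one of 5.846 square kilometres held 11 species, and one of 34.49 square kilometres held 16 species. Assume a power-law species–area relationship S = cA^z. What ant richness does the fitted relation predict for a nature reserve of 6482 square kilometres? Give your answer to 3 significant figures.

48.3

z = ln(16/11) / ln(34.49/5.846) = 0.3747 / 1.7749 = 0.2111
c = 11 / 5.846^0.2111 = 11 / 1.452 = 7.577
S₃ = 7.577 × 6482^0.2111 = 7.577 × 6.378 ≈ 48.33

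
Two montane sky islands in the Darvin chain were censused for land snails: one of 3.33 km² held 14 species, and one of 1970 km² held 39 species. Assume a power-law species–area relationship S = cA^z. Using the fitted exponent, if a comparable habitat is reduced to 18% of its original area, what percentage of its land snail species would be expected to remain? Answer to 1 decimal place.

75.9%

z = ln(39/14) / ln(1970/3.33) = 1.0245 / 6.3828 = 0.1605
S_new/S_old = (A_new/A_old)^z = 0.18^0.1605 = exp(0.1605 × -1.7148) = 0.7594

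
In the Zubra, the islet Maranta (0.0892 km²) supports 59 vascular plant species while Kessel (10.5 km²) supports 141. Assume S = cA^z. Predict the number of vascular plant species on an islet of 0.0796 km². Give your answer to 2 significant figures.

58

z = ln(141/59) / ln(10.5/0.0892) = 0.8712 / 4.7682 = 0.1827
c = 59 / 0.0892^0.1827 = 59 / 0.643 = 91.76
S₃ = 91.76 × 0.0796^0.1827 = 91.76 × 0.6298 ≈ 57.79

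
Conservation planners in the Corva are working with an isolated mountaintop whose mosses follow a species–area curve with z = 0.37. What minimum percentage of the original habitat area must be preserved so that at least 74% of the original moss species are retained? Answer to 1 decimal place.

44.3%

Need (A_new/A_old)^0.37 = 0.74, so A_new/A_old = 0.74^(1/0.37) = 0.74^2.703
ln(A_new/A_old) = ln 0.74 / 0.37 = -0.3011 / 0.37 = -0.8138
A_new/A_old = e^-0.8138 ≈ 0.4432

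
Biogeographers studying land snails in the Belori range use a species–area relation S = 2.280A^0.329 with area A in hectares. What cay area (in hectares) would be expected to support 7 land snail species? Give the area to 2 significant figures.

7 = 2.28 × A^0.329  ⇒  A^0.329 = 7/2.28 = 3.07
ln A = ln(3.07) / 0.329 = 1.1217 / 0.329 = 3.4095
A = e^3.4095 ≈ 30.25 hectares

30 hectares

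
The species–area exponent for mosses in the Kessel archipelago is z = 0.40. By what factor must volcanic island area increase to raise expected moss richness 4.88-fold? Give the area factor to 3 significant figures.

52.6

(A₂/A₁)^0.4 = 4.88, so A₂/A₁ = 4.88^(1/0.4) = 4.88^2.5
ln(A₂/A₁) = ln 4.88 / 0.4 = 1.5851 / 0.4 = 3.9629
A₂/A₁ = e^3.9629 ≈ 52.61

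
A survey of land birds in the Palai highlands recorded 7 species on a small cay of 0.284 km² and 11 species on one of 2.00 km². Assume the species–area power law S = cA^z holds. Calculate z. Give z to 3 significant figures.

0.232

Taking logs: ln S = ln c + z ln A, so z = (ln S₂ − ln S₁)/(ln A₂ − ln A₁).
z = ln(11/7) / ln(2/0.284) = ln(1.571) / ln(7.042) = 0.4520 / 1.9519 = 0.2316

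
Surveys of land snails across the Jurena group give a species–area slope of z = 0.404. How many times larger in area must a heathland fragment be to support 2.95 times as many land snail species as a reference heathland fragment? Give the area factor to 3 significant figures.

(A₂/A₁)^0.404 = 2.95, so A₂/A₁ = 2.95^(1/0.404) = 2.95^2.475
ln(A₂/A₁) = ln 2.95 / 0.404 = 1.0818 / 0.404 = 2.6777
A₂/A₁ = e^2.6777 ≈ 14.55

14.6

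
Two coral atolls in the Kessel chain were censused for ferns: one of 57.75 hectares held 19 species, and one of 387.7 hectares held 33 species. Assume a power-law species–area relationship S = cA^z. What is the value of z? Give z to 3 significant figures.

0.290

Taking logs: ln S = ln c + z ln A, so z = (ln S₂ − ln S₁)/(ln A₂ − ln A₁).
z = ln(33/19) / ln(387.7/57.75) = ln(1.737) / ln(6.713) = 0.5521 / 1.9041 = 0.2899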